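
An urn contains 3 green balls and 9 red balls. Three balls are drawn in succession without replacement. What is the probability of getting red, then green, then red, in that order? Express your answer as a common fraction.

9/55

Each draw changes the counts, so multiply the conditional probabilities along the sequence:
P = 9/12 × 3/11 × 8/10 = 216/1320 = 9/55.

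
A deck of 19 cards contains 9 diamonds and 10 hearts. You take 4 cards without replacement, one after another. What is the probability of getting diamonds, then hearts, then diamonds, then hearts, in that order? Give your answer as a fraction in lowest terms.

45/646

Chain rule:
P = 9/19 × 10/18 × 8/17 × 9/16 = 6480/93024 = 45/646.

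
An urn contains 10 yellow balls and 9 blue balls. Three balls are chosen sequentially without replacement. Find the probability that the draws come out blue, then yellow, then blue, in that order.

40/323

Multiply the probability of each draw given the previous ones:
P = 9/19 × 10/18 × 8/17 = 720/5814 = 40/323.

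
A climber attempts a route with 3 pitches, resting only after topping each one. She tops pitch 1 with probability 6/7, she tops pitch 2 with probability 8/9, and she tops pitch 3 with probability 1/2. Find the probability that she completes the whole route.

8/21

Each stage is reached only if all earlier stages succeed, so
P = 6/7 × 8/9 × 1/2 = 48/126 = 8/21.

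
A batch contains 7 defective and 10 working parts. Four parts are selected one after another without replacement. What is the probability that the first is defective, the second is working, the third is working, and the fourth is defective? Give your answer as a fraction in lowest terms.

Each draw changes the counts, so multiply the conditional probabilities along the sequence:
P = 7/17 × 10/16 × 9/15 × 6/14 = 3780/57120 = 9/136.

9/136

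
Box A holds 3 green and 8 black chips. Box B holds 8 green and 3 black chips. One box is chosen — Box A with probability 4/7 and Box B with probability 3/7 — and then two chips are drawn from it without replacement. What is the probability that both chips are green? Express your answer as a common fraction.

96/385

From Box A: P(both green) = (3/11)(2/10) = 3/55.
From Box B: P(both green) = (8/11)(7/10) = 28/55.
Total probability = (4/7)(3/55) + (3/7)(28/55) = 96/385.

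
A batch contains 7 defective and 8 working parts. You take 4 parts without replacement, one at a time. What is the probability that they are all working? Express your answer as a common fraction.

P(every draw is working) = 8/15 × 7/14 × 6/13 × 5/12 = 1680/32760 = 2/39.

2/39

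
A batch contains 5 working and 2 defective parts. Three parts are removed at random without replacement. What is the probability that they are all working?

2/7

P = 5/7 × 4/6 × 3/5 = 60/210 = 2/7.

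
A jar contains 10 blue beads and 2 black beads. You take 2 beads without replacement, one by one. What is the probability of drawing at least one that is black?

P(no black) = 10/12 × 9/11 = 90/132 = 15/22.
P(at least one) = 1 − 15/22 = 7/22.

7/22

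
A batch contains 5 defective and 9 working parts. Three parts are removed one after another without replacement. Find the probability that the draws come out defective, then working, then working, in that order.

15/91

Each draw changes the counts, so multiply the conditional probabilities along the sequence:
P = 5/14 × 9/13 × 8/12 = 360/2184 = 15/91.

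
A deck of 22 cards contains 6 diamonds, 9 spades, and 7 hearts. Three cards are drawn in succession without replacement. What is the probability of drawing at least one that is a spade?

P(no spades) = 13/22 × 12/21 × 11/20 = 1716/9240 = 13/70.
P(at least one) = 1 − 13/70 = 57/70.

57/70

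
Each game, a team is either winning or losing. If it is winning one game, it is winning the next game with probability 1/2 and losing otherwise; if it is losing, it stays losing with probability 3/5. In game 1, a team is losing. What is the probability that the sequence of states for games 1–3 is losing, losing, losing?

Game 1 is given. For each transition, use the conditional probability from the current state:
P(losing | losing) = 3/5; P(losing | losing) = 3/5.
P = 3/5 × 3/5 = 9/25.

9/25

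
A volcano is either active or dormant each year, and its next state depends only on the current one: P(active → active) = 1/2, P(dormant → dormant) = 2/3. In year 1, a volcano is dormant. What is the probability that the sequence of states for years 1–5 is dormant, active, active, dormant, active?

1/36

Year 1 is given. For each transition, use the conditional probability from the current state:
P(active | dormant) = 1/3; P(active | active) = 1/2; P(dormant | active) = 1/2; P(active | dormant) = 1/3.
P = 1/3 × 1/2 × 1/2 × 1/3 = 1/36.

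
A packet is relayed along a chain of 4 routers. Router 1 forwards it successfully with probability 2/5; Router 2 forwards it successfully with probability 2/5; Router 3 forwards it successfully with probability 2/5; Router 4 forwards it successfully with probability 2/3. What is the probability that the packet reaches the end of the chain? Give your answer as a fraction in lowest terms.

Multiplying along the chain,
P = 2/5 × 2/5 × 2/5 × 2/3 = 16/375.

16/375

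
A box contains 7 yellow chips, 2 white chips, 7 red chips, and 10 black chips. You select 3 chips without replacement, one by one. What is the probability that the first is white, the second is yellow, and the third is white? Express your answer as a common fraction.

7/7800

Multiply the probability of each draw given the previous ones:
P = 2/26 × 7/25 × 1/24 = 14/15600 = 7/7800.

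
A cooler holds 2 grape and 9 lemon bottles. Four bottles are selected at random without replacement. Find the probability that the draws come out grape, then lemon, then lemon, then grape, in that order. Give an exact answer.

Multiply the probability of each draw given the previous ones:
P = 2/11 × 9/10 × 8/9 × 1/8 = 144/7920 = 1/55.

1/55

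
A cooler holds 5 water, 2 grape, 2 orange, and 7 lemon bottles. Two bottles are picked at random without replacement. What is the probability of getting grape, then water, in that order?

Chain rule:
P = 2/16 × 5/15 = 10/240 = 1/24.

1/24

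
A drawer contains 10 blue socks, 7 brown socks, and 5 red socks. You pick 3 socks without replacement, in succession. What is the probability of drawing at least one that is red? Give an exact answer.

P(no red) = 17/22 × 16/21 × 15/20 = 4080/9240 = 34/77.
P(at least one) = 1 − 34/77 = 43/77.

43/77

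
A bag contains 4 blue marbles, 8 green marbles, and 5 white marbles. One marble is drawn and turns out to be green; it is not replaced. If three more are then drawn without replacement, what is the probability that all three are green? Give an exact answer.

After the first draw, 7 of the remaining 16 marbles are green.
P = 7/16 × 6/15 × 5/14 = 210/3360 = 1/16.

1/16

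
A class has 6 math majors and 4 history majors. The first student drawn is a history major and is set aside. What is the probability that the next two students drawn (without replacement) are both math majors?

With the first student removed, 6 math majors remain out of 9.
P = 6/9 × 5/8 = 30/72 = 5/12.

5/12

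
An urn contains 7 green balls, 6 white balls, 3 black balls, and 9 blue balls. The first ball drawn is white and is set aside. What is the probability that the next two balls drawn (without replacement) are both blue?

3/23

With the first ball removed, 9 blue remain out of 24.
P = 9/24 × 8/23 = 72/552 = 3/23.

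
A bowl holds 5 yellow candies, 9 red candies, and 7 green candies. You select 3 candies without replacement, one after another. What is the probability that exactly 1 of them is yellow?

60/133

One ordering (yellow drawn first) has probability 5/21 × 16/20 × 15/19 = 1200/7980 = 20/133.
There are C(3,1) = 3 such orderings, each equally likely, so P = 3 × 20/133 = 60/133.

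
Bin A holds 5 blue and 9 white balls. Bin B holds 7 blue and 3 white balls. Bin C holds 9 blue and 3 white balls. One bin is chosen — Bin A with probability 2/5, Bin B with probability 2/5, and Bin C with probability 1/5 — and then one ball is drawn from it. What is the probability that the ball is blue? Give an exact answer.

From Bin A: P(blue) = 5/14.
From Bin B: P(blue) = 7/10.
From Bin C: P(blue) = 9/12.
Total probability = (2/5)(5/14) + (2/5)(7/10) + (1/5)(9/12) = 401/700.

401/700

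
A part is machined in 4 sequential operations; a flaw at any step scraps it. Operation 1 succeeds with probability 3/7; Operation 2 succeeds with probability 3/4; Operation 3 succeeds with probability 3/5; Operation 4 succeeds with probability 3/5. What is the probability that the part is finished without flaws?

81/700

Multiplying along the chain,
P = 3/7 × 3/4 × 3/5 × 3/5 = 81/700.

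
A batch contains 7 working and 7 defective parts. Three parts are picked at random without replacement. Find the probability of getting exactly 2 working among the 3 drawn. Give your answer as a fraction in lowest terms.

21/52

One ordering (working drawn first) has probability 7/14 × 6/13 × 7/12 = 294/2184 = 7/52.
There are C(3,2) = 3 such orderings, each equally likely, so P = 3 × 7/52 = 21/52.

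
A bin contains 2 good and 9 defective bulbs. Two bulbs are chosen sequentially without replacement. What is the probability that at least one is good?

19/55

P(no good) = 9/11 × 8/10 = 72/110 = 36/55.
P(at least one) = 1 − 36/55 = 19/55.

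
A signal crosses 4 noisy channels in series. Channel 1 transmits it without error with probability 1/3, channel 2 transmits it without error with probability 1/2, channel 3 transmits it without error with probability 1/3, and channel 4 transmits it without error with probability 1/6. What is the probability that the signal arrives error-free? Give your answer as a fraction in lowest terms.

1/108

Each stage is reached only if all earlier stages succeed, so
P = 1/3 × 1/2 × 1/3 × 1/6 = 1/108.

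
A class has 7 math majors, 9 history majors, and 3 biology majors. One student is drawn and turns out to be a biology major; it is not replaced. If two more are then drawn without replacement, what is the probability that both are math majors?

7/51

After the first draw, 7 of the remaining 18 students are math majors.
P = 7/18 × 6/17 = 42/306 = 7/51.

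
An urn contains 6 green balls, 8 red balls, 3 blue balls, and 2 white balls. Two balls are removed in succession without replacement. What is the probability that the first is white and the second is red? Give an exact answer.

Multiply the probability of each draw given the previous ones:
P = 2/19 × 8/18 = 16/342 = 8/171.

8/171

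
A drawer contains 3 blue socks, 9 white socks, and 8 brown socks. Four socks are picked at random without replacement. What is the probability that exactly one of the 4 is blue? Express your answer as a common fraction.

One ordering (blue drawn first) has probability 3/20 × 17/19 × 16/18 × 15/17 = 12240/116280 = 2/19.
There are C(4,1) = 4 such orderings, each equally likely, so P = 4 × 2/19 = 8/19.

8/19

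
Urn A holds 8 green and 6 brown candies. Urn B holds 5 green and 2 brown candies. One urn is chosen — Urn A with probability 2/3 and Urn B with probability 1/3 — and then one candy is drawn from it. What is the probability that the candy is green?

From Urn A: P(green) = 8/14.
From Urn B: P(green) = 5/7.
Total probability = (2/3)(8/14) + (1/3)(5/7) = 13/21.

13/21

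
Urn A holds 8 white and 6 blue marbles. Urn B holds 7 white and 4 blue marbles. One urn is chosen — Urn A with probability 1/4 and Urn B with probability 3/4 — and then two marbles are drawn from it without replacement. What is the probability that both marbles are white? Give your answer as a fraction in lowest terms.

From Urn A: P(both white) = (8/14)(7/13) = 4/13.
From Urn B: P(both white) = (7/11)(6/10) = 21/55.
Total probability = (1/4)(4/13) + (3/4)(21/55) = 1039/2860.

1039/2860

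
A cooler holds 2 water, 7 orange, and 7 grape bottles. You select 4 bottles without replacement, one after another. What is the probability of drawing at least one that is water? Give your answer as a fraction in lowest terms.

9/20

P(no water) = 14/16 × 13/15 × 12/14 × 11/13 = 24024/43680 = 11/20.
P(at least one) = 1 − 11/20 = 9/20.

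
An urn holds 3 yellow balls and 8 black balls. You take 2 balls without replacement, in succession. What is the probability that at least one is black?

52/55

P(no black) = 3/11 × 2/10 = 6/110 = 3/55.
P(at least one) = 1 − 3/55 = 52/55.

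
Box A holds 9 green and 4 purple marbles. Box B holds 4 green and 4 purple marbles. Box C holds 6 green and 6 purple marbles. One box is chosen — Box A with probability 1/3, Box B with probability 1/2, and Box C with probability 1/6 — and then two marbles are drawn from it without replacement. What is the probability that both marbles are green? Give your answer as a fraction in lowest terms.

1795/6006

From Box A: P(both green) = (9/13)(8/12) = 6/13.
From Box B: P(both green) = (4/8)(3/7) = 3/14.
From Box C: P(both green) = (6/12)(5/11) = 5/22.
Total probability = (1/3)(6/13) + (1/2)(3/14) + (1/6)(5/22) = 1795/6006.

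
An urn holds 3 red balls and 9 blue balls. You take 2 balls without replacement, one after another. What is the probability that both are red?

1/22

P = 3/12 × 2/11 = 6/132 = 1/22.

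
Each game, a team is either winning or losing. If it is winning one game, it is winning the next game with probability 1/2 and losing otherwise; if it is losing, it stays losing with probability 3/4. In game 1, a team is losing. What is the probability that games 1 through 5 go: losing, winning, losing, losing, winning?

Game 1 is given. For each transition, use the conditional probability from the current state:
P(winning | losing) = 1/4; P(losing | winning) = 1/2; P(losing | losing) = 3/4; P(winning | losing) = 1/4.
P = 1/4 × 1/2 × 3/4 × 1/4 = 3/128.

3/128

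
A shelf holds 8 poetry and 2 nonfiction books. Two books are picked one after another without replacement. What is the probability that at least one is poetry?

P(no poetry) = 2/10 × 1/9 = 2/90 = 1/45.
P(at least one) = 1 − 1/45 = 44/45.

44/45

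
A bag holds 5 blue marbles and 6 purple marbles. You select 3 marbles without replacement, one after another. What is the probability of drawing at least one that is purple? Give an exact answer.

P(no purple) = 5/11 × 4/10 × 3/9 = 60/990 = 2/33.
P(at least one) = 1 − 2/33 = 31/33.

31/33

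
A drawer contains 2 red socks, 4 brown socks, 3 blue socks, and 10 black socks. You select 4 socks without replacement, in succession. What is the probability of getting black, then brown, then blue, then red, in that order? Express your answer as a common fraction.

Multiply the probability of each draw given the previous ones:
P = 10/19 × 4/18 × 3/17 × 2/16 = 240/93024 = 5/1938.

5/1938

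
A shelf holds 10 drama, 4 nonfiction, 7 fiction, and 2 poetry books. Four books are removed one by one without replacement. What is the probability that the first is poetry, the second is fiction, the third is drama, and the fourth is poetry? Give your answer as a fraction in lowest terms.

1/1518

Each draw changes the counts, so multiply the conditional probabilities along the sequence:
P = 2/23 × 7/22 × 10/21 × 1/20 = 140/212520 = 1/1518.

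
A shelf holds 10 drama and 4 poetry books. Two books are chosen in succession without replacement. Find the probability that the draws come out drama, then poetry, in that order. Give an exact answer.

20/91

Chain rule:
P = 10/14 × 4/13 = 40/182 = 20/91.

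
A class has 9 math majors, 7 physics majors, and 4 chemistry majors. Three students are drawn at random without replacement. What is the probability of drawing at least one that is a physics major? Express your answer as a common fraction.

P(no physics majors) = 13/20 × 12/19 × 11/18 = 1716/6840 = 143/570.
P(at least one) = 1 − 143/570 = 427/570.

427/570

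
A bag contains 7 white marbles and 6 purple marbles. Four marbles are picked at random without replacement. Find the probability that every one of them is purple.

3/143

P(every draw is purple) = 6/13 × 5/12 × 4/11 × 3/10 = 360/17160 = 3/143.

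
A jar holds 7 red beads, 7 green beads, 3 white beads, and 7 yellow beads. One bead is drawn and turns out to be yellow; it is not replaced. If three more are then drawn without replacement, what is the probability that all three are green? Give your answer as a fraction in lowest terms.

5/253

After the first draw, 7 of the remaining 23 beads are green.
P = 7/23 × 6/22 × 5/21 = 210/10626 = 5/253.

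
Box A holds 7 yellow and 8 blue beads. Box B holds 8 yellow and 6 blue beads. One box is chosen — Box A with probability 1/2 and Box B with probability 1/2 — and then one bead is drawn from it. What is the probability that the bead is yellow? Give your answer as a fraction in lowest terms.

From Box A: P(yellow) = 7/15.
From Box B: P(yellow) = 8/14.
Total probability = (1/2)(7/15) + (1/2)(8/14) = 109/210.

109/210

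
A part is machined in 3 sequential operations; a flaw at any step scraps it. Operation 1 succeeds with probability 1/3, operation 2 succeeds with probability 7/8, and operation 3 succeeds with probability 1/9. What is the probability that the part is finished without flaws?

7/216

Multiplying along the chain,
P = 1/3 × 7/8 × 1/9 = 7/216.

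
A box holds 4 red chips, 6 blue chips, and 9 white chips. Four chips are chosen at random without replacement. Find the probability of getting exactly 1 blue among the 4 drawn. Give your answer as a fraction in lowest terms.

143/323

One ordering (blue drawn first) has probability 6/19 × 13/18 × 12/17 × 11/16 = 10296/93024 = 143/1292.
There are C(4,1) = 4 such orderings, each equally likely, so P = 4 × 143/1292 = 143/323.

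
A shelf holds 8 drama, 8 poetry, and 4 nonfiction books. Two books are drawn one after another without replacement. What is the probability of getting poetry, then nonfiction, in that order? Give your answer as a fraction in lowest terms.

8/95

Multiply the probability of each draw given the previous ones:
P = 8/20 × 4/19 = 32/380 = 8/95.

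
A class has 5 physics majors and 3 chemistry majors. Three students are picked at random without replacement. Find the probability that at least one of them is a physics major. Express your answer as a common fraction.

P(no physics majors) = 3/8 × 2/7 × 1/6 = 6/336 = 1/56.
P(at least one) = 1 − 1/56 = 55/56.

55/56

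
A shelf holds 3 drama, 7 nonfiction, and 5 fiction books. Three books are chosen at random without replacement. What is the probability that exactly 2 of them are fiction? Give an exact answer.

20/91

One ordering (fiction drawn first) has probability 5/15 × 4/14 × 10/13 = 200/2730 = 20/273.
There are C(3,2) = 3 such orderings, each equally likely, so P = 3 × 20/273 = 20/91.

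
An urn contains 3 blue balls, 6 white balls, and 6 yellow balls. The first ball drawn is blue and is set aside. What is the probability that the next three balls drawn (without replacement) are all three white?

5/91

After the first draw, 6 of the remaining 14 balls are white.
P = 6/14 × 5/13 × 4/12 = 120/2184 = 5/91.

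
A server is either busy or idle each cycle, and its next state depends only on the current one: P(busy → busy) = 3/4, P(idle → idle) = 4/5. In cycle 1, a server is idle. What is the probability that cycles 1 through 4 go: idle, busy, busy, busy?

9/80

Cycle 1 is given. For each transition, use the conditional probability from the current state:
P(busy | idle) = 1/5; P(busy | busy) = 3/4; P(busy | busy) = 3/4.
P = 1/5 × 3/4 × 3/4 = 9/80.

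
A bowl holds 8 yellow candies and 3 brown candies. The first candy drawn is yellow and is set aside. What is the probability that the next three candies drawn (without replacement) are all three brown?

1/120

After the first draw, 3 of the remaining 10 candies are brown.
P = 3/10 × 2/9 × 1/8 = 6/720 = 1/120.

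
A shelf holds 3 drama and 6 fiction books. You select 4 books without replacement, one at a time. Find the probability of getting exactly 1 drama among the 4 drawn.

10/21

One ordering (drama drawn first) has probability 3/9 × 6/8 × 5/7 × 4/6 = 360/3024 = 5/42.
There are C(4,1) = 4 such orderings, each equally likely, so P = 4 × 5/42 = 10/21.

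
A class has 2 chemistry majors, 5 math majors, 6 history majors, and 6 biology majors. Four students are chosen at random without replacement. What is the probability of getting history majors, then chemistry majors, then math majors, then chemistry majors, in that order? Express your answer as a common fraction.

Multiply the probability of each draw given the previous ones:
P = 6/19 × 2/18 × 5/17 × 1/16 = 60/93024 = 5/7752.

5/7752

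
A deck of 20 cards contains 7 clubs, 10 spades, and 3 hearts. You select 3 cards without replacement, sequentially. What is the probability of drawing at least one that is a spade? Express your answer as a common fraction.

17/19

P(no spades) = 10/20 × 9/19 × 8/18 = 720/6840 = 2/19.
P(at least one) = 1 − 2/19 = 17/19.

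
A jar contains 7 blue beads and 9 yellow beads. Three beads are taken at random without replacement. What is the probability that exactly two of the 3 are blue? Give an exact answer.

27/80

One ordering (blue drawn first) has probability 7/16 × 6/15 × 9/14 = 378/3360 = 9/80.
There are C(3,2) = 3 such orderings, each equally likely, so P = 3 × 9/80 = 27/80.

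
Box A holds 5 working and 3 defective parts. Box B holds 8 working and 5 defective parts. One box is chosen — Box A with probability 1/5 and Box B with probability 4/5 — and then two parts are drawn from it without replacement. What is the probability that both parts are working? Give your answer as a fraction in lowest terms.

979/2730

From Box A: P(both working) = (5/8)(4/7) = 5/14.
From Box B: P(both working) = (8/13)(7/12) = 14/39.
Total probability = (1/5)(5/14) + (4/5)(14/39) = 979/2730.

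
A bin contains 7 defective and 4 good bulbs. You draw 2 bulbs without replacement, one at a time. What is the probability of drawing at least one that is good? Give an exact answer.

P(no good) = 7/11 × 6/10 = 42/110 = 21/55.
P(at least one) = 1 − 21/55 = 34/55.

34/55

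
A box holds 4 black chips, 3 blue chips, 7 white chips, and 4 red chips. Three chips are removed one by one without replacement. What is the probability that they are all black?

P(every draw is black) = 4/18 × 3/17 × 2/16 = 24/4896 = 1/204.

1/204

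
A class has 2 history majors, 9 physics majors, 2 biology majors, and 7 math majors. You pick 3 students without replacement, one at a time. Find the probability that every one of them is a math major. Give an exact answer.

7/228

P = 7/20 × 6/19 × 5/18 = 210/6840 = 7/228.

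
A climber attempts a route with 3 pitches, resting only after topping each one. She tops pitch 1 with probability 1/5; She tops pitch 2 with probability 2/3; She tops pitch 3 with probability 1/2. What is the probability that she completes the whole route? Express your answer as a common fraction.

1/15

Each stage is reached only if all earlier stages succeed, so
P = 1/5 × 2/3 × 1/2 = 2/30 = 1/15.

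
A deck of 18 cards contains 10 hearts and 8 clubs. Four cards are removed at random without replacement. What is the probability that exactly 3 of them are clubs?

28/153

One ordering (clubs drawn first) has probability 8/18 × 7/17 × 6/16 × 10/15 = 3360/73440 = 7/153.
There are C(4,3) = 4 such orderings, each equally likely, so P = 4 × 7/153 = 28/153.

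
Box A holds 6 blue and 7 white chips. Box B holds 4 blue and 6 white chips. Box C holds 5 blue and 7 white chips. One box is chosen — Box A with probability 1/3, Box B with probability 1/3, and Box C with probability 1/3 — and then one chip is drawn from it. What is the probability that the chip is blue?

From Box A: P(blue) = 6/13.
From Box B: P(blue) = 4/10.
From Box C: P(blue) = 5/12.
Total probability = (1/3)(6/13) + (1/3)(4/10) + (1/3)(5/12) = 997/2340.

997/2340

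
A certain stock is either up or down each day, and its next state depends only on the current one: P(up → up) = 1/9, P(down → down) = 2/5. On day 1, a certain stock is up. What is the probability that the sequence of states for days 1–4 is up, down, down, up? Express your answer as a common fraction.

16/75

Day 1 is given. For each transition, use the conditional probability from the current state:
P(down | up) = 8/9; P(down | down) = 2/5; P(up | down) = 3/5.
P = 8/9 × 2/5 × 3/5 = 48/225 = 16/75.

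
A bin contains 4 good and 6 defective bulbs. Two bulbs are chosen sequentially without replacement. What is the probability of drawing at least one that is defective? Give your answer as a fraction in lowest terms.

P(no defective) = 4/10 × 3/9 = 12/90 = 2/15.
P(at least one) = 1 − 2/15 = 13/15.

13/15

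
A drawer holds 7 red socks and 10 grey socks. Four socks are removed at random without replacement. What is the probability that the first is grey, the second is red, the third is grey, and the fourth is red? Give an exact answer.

Each draw changes the counts, so multiply the conditional probabilities along the sequence:
P = 10/17 × 7/16 × 9/15 × 6/14 = 3780/57120 = 9/136.

9/136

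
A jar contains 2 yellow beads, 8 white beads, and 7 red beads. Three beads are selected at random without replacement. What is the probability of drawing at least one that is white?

P(no white) = 9/17 × 8/16 × 7/15 = 504/4080 = 21/170.
P(at least one) = 1 − 21/170 = 149/170.

149/170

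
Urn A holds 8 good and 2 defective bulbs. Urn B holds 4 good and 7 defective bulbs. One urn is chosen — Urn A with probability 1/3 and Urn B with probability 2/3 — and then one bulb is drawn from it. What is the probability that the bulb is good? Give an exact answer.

From Urn A: P(good) = 8/10.
From Urn B: P(good) = 4/11.
Total probability = (1/3)(8/10) + (2/3)(4/11) = 28/55.

28/55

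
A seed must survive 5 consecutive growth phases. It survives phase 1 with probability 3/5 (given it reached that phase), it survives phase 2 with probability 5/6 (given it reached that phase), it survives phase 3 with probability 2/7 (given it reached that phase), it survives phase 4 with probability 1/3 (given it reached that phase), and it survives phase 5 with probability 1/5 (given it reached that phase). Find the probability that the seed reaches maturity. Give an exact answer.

Each stage is reached only if all earlier stages succeed, so
P = 3/5 × 5/6 × 2/7 × 1/3 × 1/5 = 30/3150 = 1/105.

1/105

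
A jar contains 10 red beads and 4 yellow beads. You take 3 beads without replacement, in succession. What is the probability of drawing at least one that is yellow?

P(no yellow) = 10/14 × 9/13 × 8/12 = 720/2184 = 30/91.
P(at least one) = 1 − 30/91 = 61/91.

61/91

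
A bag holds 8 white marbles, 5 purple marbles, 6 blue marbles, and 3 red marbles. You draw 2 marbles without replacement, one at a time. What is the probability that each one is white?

4/33

P(every draw is white) = 8/22 × 7/21 = 56/462 = 4/33.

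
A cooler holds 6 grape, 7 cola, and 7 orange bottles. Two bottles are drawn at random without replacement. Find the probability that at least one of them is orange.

P(no orange) = 13/20 × 12/19 = 156/380 = 39/95.
P(at least one) = 1 − 39/95 = 56/95.

56/95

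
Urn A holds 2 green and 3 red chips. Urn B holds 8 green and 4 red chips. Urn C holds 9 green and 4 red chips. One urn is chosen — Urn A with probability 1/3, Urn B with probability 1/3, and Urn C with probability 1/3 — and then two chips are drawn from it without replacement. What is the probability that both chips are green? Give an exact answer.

From Urn A: P(both green) = (2/5)(1/4) = 1/10.
From Urn B: P(both green) = (8/12)(7/11) = 14/33.
From Urn C: P(both green) = (9/13)(8/12) = 6/13.
Total probability = (1/3)(1/10) + (1/3)(14/33) + (1/3)(6/13) = 4229/12870.

4229/12870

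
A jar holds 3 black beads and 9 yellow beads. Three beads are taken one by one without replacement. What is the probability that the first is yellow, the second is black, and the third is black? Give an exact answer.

Multiply the probability of each draw given the previous ones:
P = 9/12 × 3/11 × 2/10 = 54/1320 = 9/220.

9/220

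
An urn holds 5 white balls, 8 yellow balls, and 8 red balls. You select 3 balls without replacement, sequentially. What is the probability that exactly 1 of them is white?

60/133

One ordering (white drawn first) has probability 5/21 × 16/20 × 15/19 = 1200/7980 = 20/133.
There are C(3,1) = 3 such orderings, each equally likely, so P = 3 × 20/133 = 60/133.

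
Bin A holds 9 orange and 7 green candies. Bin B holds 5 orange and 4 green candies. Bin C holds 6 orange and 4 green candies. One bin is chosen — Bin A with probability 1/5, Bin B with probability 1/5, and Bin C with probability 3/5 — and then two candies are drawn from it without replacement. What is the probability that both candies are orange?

71/225

From Bin A: P(both orange) = (9/16)(8/15) = 3/10.
From Bin B: P(both orange) = (5/9)(4/8) = 5/18.
From Bin C: P(both orange) = (6/10)(5/9) = 1/3.
Total probability = (1/5)(3/10) + (1/5)(5/18) + (3/5)(1/3) = 71/225.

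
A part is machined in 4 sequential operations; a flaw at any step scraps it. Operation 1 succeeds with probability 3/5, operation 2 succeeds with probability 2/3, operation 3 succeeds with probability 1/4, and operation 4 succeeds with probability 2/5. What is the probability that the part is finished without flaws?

1/25

Multiplying along the chain,
P = 3/5 × 2/3 × 1/4 × 2/5 = 12/300 = 1/25.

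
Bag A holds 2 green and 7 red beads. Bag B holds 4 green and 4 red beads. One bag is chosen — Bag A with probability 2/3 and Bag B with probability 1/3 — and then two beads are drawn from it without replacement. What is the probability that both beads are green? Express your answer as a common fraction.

17/189

From Bag A: P(both green) = (2/9)(1/8) = 1/36.
From Bag B: P(both green) = (4/8)(3/7) = 3/14.
Total probability = (2/3)(1/36) + (1/3)(3/14) = 17/189.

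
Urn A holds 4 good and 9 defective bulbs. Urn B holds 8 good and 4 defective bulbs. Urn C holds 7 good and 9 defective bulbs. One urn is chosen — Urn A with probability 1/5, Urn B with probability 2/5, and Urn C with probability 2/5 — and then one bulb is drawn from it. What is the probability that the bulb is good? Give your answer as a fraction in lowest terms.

157/312

From Urn A: P(good) = 4/13.
From Urn B: P(good) = 8/12.
From Urn C: P(good) = 7/16.
Total probability = (1/5)(4/13) + (2/5)(8/12) + (2/5)(7/16) = 157/312.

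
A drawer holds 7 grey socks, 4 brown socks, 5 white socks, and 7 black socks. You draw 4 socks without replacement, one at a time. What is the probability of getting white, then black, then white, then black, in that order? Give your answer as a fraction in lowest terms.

1/253

Multiply the probability of each draw given the previous ones:
P = 5/23 × 7/22 × 4/21 × 6/20 = 840/212520 = 1/253.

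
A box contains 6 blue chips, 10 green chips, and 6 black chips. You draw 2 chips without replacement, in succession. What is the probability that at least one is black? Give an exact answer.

P(no black) = 16/22 × 15/21 = 240/462 = 40/77.
P(at least one) = 1 − 40/77 = 37/77.

37/77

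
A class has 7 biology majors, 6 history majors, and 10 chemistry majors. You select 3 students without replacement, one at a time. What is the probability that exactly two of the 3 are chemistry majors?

585/1771

One ordering (chemistry majors drawn first) has probability 10/23 × 9/22 × 13/21 = 1170/10626 = 195/1771.
There are C(3,2) = 3 such orderings, each equally likely, so P = 3 × 195/1771 = 585/1771.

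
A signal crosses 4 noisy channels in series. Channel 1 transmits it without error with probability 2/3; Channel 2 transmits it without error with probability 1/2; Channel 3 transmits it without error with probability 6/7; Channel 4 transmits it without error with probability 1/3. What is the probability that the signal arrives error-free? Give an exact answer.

2/21

The events are sequential, so multiply the conditional probabilities:
P = 2/3 × 1/2 × 6/7 × 1/3 = 12/126 = 2/21.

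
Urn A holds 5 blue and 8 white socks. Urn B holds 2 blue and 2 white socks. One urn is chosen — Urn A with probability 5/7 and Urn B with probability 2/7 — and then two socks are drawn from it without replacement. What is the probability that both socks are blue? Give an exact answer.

38/273

From Urn A: P(both blue) = (5/13)(4/12) = 5/39.
From Urn B: P(both blue) = (2/4)(1/3) = 1/6.
Total probability = (5/7)(5/39) + (2/7)(1/6) = 38/273.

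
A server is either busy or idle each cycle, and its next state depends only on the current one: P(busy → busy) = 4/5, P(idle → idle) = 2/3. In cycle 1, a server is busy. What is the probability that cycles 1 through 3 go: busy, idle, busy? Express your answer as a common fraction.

Cycle 1 is given. For each transition, use the conditional probability from the current state:
P(idle | busy) = 1/5; P(busy | idle) = 1/3.
P = 1/5 × 1/3 = 1/15.

1/15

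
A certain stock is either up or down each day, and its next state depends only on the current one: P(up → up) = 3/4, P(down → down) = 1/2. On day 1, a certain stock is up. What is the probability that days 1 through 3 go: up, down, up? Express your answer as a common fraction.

Day 1 is given. For each transition, use the conditional probability from the current state:
P(down | up) = 1/4; P(up | down) = 1/2.
P = 1/4 × 1/2 = 1/8.

1/8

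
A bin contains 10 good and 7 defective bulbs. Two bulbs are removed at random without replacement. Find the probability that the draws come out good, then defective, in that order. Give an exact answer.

Each draw changes the counts, so multiply the conditional probabilities along the sequence:
P = 10/17 × 7/16 = 70/272 = 35/136.

35/136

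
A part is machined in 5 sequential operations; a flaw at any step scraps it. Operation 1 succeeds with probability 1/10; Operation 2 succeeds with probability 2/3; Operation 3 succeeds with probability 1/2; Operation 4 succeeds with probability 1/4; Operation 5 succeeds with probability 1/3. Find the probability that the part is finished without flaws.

1/360

Multiplying along the chain,
P = 1/10 × 2/3 × 1/2 × 1/4 × 1/3 = 2/720 = 1/360.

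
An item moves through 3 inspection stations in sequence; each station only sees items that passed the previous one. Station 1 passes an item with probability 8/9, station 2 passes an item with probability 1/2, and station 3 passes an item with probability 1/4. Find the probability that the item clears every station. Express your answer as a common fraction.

The events are sequential, so multiply the conditional probabilities:
P = 8/9 × 1/2 × 1/4 = 8/72 = 1/9.

1/9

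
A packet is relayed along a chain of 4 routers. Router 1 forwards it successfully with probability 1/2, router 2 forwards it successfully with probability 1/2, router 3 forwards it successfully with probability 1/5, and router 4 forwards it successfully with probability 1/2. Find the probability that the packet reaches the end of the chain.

1/40

Multiplying along the chain,
P = 1/2 × 1/2 × 1/5 × 1/2 = 1/40.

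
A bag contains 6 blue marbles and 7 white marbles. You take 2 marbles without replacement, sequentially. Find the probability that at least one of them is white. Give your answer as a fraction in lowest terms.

P(no white) = 6/13 × 5/12 = 30/156 = 5/26.
P(at least one) = 1 − 5/26 = 21/26.

21/26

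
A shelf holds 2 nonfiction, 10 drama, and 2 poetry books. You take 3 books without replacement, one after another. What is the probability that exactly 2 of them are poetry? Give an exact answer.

One ordering (poetry drawn first) has probability 2/14 × 1/13 × 12/12 = 24/2184 = 1/91.
There are C(3,2) = 3 such orderings, each equally likely, so P = 3 × 1/91 = 3/91.

3/91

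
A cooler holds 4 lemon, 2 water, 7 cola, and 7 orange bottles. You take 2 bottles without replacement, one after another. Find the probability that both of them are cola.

P(every draw is cola) = 7/20 × 6/19 = 42/380 = 21/190.

21/190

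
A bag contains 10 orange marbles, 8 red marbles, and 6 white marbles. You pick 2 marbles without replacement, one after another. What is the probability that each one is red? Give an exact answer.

P = 8/24 × 7/23 = 56/552 = 7/69.

7/69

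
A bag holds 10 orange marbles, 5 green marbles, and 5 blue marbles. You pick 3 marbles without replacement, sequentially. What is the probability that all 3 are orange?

2/19

P(all orange) = 10/20 × 9/19 × 8/18 = 720/6840 = 2/19.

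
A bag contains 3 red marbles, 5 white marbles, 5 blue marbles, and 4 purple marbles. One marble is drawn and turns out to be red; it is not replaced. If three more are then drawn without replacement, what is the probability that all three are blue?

With the first marble removed, 5 blue remain out of 16.
P = 5/16 × 4/15 × 3/14 = 60/3360 = 1/56.

1/56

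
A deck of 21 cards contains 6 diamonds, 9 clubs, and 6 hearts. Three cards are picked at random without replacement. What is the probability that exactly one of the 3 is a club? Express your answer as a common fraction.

297/665

One ordering (a club drawn first) has probability 9/21 × 12/20 × 11/19 = 1188/7980 = 99/665.
There are C(3,1) = 3 such orderings, each equally likely, so P = 3 × 99/665 = 297/665.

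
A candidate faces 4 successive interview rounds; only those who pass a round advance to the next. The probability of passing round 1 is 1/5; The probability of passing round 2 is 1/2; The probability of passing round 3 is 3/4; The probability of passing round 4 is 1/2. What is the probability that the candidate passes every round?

3/80

Multiplying along the chain,
P = 1/5 × 1/2 × 3/4 × 1/2 = 3/80.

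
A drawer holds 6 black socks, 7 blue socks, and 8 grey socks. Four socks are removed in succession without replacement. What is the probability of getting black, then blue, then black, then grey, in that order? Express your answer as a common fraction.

2/171

Each draw changes the counts, so multiply the conditional probabilities along the sequence:
P = 6/21 × 7/20 × 5/19 × 8/18 = 1680/143640 = 2/171.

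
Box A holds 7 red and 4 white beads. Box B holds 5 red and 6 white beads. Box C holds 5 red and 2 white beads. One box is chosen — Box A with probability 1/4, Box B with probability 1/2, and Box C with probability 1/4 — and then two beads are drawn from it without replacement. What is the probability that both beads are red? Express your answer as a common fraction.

1411/4620

From Box A: P(both red) = (7/11)(6/10) = 21/55.
From Box B: P(both red) = (5/11)(4/10) = 2/11.
From Box C: P(both red) = (5/7)(4/6) = 10/21.
Total probability = (1/4)(21/55) + (1/2)(2/11) + (1/4)(10/21) = 1411/4620.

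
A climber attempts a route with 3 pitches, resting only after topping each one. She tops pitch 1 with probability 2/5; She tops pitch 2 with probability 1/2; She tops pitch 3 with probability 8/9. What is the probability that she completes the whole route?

8/45

The events are sequential, so multiply the conditional probabilities:
P = 2/5 × 1/2 × 8/9 = 16/90 = 8/45.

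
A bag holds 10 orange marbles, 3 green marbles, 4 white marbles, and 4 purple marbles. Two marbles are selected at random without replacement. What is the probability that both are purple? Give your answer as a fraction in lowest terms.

P(every draw is purple) = 4/21 × 3/20 = 12/420 = 1/35.

1/35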